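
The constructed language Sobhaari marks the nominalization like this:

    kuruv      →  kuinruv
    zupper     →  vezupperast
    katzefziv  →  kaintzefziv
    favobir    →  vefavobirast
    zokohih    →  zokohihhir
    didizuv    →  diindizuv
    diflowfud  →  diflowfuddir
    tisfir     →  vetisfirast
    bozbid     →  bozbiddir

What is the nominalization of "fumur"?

katzefziv and tisfir both have last vowel 'i' yet inflect differently (kaintzefziv, vetisfirast), so the last vowel is not what conditions the rule; the final letter is.
"fumur" ends in -r. The stems ending in -r (zupper → vezupperast, tisfir → vetisfirast, favobir → vefavobirast) add ve- … -ast around the stem.
So fumur → vefumurast.

vefumurast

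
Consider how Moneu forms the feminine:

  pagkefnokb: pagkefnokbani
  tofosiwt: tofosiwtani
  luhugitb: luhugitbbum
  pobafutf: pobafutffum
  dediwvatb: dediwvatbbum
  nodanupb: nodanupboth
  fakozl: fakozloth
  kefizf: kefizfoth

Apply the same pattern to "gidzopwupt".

pagkefnokb and luhugitb both end in -b yet inflect differently (pagkefnokbani, luhugitbbum), so the final letter is not what conditions the rule; the second-to-last letter is.
"gidzopwupt" has second-to-last letter 'p'. The one such stem in the data (nodanupb → nodanupboth) adds -oth, so the same rule applies.
So gidzopwupt → gidzopwuptoth.

gidzopwuptoth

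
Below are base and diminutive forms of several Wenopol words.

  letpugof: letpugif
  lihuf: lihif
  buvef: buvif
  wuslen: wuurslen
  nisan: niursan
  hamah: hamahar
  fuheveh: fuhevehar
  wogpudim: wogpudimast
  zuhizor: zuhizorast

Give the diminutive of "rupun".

buvef and wuslen both have last vowel 'e' yet inflect differently (buvif, wuurslen), so the last vowel is not what conditions the rule; the final letter is.
"rupun" ends in -n. The stems ending in -n (wuslen → wuurslen, nisan → niursan) insert -ur- after the first vowel.
The other patterns: stems ending in -f change the last vowel to 'i'; stems ending in -h add -ar; stems ending in -m or -r add -ast.
So rupun → ruurpun.

ruurpun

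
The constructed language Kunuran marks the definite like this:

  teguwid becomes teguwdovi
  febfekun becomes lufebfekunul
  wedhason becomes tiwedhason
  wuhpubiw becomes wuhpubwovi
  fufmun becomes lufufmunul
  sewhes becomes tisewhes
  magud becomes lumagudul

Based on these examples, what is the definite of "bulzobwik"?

bulzobwkovi

magud and teguwid both end in -d yet inflect differently (lumagudul, teguwdovi), so the final letter is not what conditions the rule; the last vowel is.
"bulzobwik" has last vowel 'i'. The stems whose last vowel is 'i' (wuhpubiw → wuhpubwovi, teguwid → teguwdovi) delete the last vowel and add -ovi.
The other patterns: stems whose last vowel is 'u' add lu- … -ul around the stem; stems whose last vowel is 'e' or 'o' add the prefix ti-.
So bulzobwik → bulzobwkovi.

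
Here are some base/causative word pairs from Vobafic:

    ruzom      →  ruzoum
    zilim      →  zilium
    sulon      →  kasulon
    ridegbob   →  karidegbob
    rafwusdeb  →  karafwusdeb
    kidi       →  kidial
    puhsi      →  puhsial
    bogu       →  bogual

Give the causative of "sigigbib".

ruzom and sulon both have last vowel 'o' yet inflect differently (ruzoum, kasulon), so the last vowel is not what conditions the rule; the final letter is.
"sigigbib" ends in -b. The stems ending in -b (ridegbob → karidegbob, rafwusdeb → karafwusdeb) add the prefix ka-.
The other patterns: stems ending in -m drop the final letter and add -um; stems ending in -i or -u add -al.
So sigigbib → kasigigbib.

kasigigbib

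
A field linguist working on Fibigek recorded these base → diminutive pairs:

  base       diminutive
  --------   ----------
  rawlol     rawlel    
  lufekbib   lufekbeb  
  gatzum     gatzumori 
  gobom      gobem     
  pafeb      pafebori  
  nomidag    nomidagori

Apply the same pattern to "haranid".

haraned

"haranid" has last vowel 'i'. The one such stem in the data (lufekbib → lufekbeb) changes the last vowel to 'e' (as do gobom, rawlol), so the same rule applies.
So haranid → haraned.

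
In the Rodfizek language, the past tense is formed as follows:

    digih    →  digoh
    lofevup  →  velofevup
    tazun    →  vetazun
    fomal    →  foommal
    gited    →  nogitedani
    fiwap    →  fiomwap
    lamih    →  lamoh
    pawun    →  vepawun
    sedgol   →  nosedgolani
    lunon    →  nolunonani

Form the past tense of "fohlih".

"fohlih" has last vowel 'i'. The stems whose last vowel is 'i' (lamih → lamoh, digih → digoh) change the last vowel to 'o'.
The other patterns: stems whose last vowel is 'a' insert -om- after the first vowel; stems whose last vowel is 'u' add the prefix ve-; stems whose last vowel is 'e' or 'o' add no- … -ani around the stem.
So fohlih → fohloh.

fohloh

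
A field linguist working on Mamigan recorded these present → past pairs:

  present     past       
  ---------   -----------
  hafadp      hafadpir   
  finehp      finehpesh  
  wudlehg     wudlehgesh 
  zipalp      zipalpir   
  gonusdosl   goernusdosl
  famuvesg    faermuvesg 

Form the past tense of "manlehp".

wudlehg and famuvesg both end in -g yet inflect differently (wudlehgesh, faermuvesg), so the final letter is not what conditions the rule; the second-to-last letter is.
"manlehp" has second-to-last letter 'h'. The stems whose second-to-last letter is 'h' (finehp → finehpesh, wudlehg → wudlehgesh) add -esh.
The other patterns: stems whose second-to-last letter is 's' insert -er- after the first vowel; stems whose second-to-last letter is 'd' or 'l' add -ir.
So manlehp → manlehpesh.

manlehpesh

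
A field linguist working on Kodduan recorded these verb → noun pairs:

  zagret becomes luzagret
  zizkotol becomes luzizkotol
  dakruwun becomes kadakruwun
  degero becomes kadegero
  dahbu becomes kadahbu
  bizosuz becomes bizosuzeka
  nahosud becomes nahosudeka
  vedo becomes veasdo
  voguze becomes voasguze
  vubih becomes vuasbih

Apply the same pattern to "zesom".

degero and vedo both end in -o yet inflect differently (kadegero, veasdo), so the final letter is not what conditions the rule; the first letter is.
"zesom" begins with z-. The stems beginning with z- (zagret → luzagret, zizkotol → luzizkotol) add the prefix lu-.
So zesom → luzesom.

luzesom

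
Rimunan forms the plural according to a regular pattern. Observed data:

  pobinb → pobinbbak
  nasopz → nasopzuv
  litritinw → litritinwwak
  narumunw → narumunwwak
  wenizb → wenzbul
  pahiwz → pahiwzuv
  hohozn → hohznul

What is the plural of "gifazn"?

gifznul

"gifazn" has second-to-last letter 'z'. The stems whose second-to-last letter is 'z' (hohozn → hohznul, wenizb → wenzbul) delete the last vowel and add -ul.
So gifazn → gifznul.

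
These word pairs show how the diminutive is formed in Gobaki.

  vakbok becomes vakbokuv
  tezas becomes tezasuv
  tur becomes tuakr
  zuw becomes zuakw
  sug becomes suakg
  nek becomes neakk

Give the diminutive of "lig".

vakbok and nek both end in -k yet inflect differently (vakbokuv, neakk), so the final letter is not what conditions the rule; the number of vowels is.
"lig" has 1 vowel. The stems with 1 vowel (tur → tuakr, zuw → zuakw, sug → suakg) insert -ak- after the first vowel.
So lig → liakg.

liakg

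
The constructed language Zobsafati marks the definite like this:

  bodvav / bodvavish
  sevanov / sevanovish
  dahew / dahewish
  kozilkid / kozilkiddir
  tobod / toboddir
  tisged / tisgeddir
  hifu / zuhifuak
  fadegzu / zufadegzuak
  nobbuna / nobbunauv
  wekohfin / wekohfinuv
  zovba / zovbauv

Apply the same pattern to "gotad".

gotaddir

sevanov and tobod both have last vowel 'o' yet inflect differently (sevanovish, toboddir), so the last vowel is not what conditions the rule; the final letter is.
"gotad" ends in -d. The stems ending in -d (kozilkid → kozilkiddir, tobod → toboddir, tisged → tisgeddir) double the final consonant and add -ir.
So gotad → gotaddir.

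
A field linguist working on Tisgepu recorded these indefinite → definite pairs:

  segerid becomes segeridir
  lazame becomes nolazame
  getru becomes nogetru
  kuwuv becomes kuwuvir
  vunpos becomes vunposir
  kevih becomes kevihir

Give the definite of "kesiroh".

getru and kuwuv both have last vowel 'u' yet inflect differently (nogetru, kuwuvir), so the last vowel is not what conditions the rule; whether the stem ends in a vowel or a consonant is.
"kesiroh" ends in a consonant. The stems ending in a consonant (kevih → kevihir, segerid → segeridir, kuwuv → kuwuvir) add -ir.
The other pattern: stems ending in a vowel add the prefix no-.
So kesiroh → kesirohir.

kesirohir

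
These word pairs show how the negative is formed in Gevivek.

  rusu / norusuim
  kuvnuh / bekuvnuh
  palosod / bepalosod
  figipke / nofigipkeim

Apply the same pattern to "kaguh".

bekaguh

"kaguh" ends in a consonant. The stems ending in a consonant (palosod → bepalosod, kuvnuh → bekuvnuh) add the prefix be-.
The other pattern: stems ending in a vowel add no- … -im around the stem.
So kaguh → bekaguh.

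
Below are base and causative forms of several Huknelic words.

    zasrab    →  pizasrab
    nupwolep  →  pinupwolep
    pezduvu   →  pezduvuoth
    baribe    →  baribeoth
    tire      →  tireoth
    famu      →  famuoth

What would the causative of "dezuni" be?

nupwolep and baribe both have last vowel 'e' yet inflect differently (pinupwolep, baribeoth), so the last vowel is not what conditions the rule; whether the stem ends in a vowel or a consonant is.
"dezuni" ends in a vowel. The stems ending in a vowel (pezduvu → pezduvuoth, baribe → baribeoth, tire → tireoth) add -oth.
The other pattern: stems ending in a consonant add the prefix pi-.
So dezuni → dezunioth.

dezunioth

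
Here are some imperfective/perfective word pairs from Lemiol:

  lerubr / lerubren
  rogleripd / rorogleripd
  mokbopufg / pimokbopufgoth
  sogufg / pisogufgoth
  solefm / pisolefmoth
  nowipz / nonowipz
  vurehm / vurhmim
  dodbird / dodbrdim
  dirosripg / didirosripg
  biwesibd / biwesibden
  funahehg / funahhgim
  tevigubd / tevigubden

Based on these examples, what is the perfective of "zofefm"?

pizofefmoth

biwesibd and rogleripd both end in -d yet inflect differently (biwesibden, rorogleripd), so the final letter is not what conditions the rule; the second-to-last letter is.
"zofefm" has second-to-last letter 'f'. The stems whose second-to-last letter is 'f' (sogufg → pisogufgoth, mokbopufg → pimokbopufgoth, solefm → pisolefmoth) add pi- … -oth around the stem.
The other patterns: stems whose second-to-last letter is 'b' add -en; stems whose second-to-last letter is 'p' repeat the first consonant+vowel as a prefix; stems whose second-to-last letter is 'h' or 'r' delete the last vowel and add -im.
So zofefm → pizofefmoth.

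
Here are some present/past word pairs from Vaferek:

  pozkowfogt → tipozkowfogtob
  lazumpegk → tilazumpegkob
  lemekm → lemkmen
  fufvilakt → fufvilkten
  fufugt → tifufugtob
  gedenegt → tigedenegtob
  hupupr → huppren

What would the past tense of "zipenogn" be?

gedenegt and fufvilakt both end in -t yet inflect differently (tigedenegtob, fufvilkten), so the final letter is not what conditions the rule; the second-to-last letter is.
"zipenogn" has second-to-last letter 'g'. The stems whose second-to-last letter is 'g' (gedenegt → tigedenegtob, pozkowfogt → tipozkowfogtob, fufugt → tifufugtob) add ti- … -ob around the stem.
So zipenogn → tizipenognob.

tizipenognob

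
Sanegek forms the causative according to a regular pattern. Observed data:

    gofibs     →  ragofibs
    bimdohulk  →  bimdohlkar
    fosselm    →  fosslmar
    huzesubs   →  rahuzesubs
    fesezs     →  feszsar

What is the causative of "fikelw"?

fiklwar

huzesubs and fesezs both end in -s yet inflect differently (rahuzesubs, feszsar), so the final letter is not what conditions the rule; the second-to-last letter is.
"fikelw" has second-to-last letter 'l'. The stems whose second-to-last letter is 'l' (fosselm → fosslmar, bimdohulk → bimdohlkar) delete the last vowel and add -ar.
The other pattern: stems whose second-to-last letter is 'b' add the prefix ra-.
So fikelw → fiklwar.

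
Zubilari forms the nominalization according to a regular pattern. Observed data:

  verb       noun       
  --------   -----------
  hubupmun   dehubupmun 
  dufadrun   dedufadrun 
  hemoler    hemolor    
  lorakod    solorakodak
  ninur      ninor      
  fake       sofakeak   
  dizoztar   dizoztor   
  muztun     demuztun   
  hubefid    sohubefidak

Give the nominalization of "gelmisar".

muztun and ninur both have last vowel 'u' yet inflect differently (demuztun, ninor), so the last vowel is not what conditions the rule; the final letter is.
"gelmisar" ends in -r. The stems ending in -r (ninur → ninor, dizoztar → dizoztor, hemoler → hemolor) change the last vowel to 'o'.
So gelmisar → gelmisor.

gelmisor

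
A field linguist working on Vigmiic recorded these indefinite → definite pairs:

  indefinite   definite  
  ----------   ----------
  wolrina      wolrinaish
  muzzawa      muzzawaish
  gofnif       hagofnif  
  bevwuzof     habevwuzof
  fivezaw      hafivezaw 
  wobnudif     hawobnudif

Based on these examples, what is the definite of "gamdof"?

wolrina and fivezaw both have last vowel 'a' yet inflect differently (wolrinaish, hafivezaw), so the last vowel is not what conditions the rule; the final letter is.
"gamdof" ends in -f. The stems ending in -f (gofnif → hagofnif, bevwuzof → habevwuzof, wobnudif → hawobnudif) add the prefix ha-.
The other pattern: stems ending in -a add -ish.
So gamdof → hagamdof.

hagamdof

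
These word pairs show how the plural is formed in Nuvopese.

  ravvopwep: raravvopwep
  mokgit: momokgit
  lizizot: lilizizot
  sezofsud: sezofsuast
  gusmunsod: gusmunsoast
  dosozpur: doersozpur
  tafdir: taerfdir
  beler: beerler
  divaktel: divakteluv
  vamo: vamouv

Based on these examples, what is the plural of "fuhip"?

fufuhip

lizizot and gusmunsod both have last vowel 'o' yet inflect differently (lilizizot, gusmunsoast), so the last vowel is not what conditions the rule; the final letter is.
"fuhip" ends in -p. The one such stem in the data (ravvopwep → raravvopwep) repeats the first consonant+vowel as a prefix (as do mokgit, lizizot), so the same rule applies.
So fuhip → fufuhip.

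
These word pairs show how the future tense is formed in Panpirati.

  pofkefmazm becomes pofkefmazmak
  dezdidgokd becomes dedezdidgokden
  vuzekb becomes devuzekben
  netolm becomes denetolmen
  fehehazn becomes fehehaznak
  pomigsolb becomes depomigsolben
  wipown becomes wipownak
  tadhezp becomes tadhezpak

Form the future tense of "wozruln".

pofkefmazm and netolm both end in -m yet inflect differently (pofkefmazmak, denetolmen), so the final letter is not what conditions the rule; the second-to-last letter is.
"wozruln" has second-to-last letter 'l'. The stems whose second-to-last letter is 'l' (netolm → denetolmen, pomigsolb → depomigsolben) add de- … -en around the stem.
So wozruln → dewozrulnen.

dewozrulnen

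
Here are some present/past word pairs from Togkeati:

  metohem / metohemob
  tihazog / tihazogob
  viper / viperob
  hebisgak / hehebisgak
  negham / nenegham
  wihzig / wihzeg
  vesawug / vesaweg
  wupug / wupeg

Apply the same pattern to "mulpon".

mulponob

metohem and negham both end in -m yet inflect differently (metohemob, nenegham), so the final letter is not what conditions the rule; the last vowel is.
"mulpon" has last vowel 'o'. The one such stem in the data (tihazog → tihazogob) adds -ob, so the same rule applies.
The other patterns: stems whose last vowel is 'a' repeat the first consonant+vowel as a prefix; stems whose last vowel is 'i' or 'u' change the last vowel to 'e'.
So mulpon → mulponob.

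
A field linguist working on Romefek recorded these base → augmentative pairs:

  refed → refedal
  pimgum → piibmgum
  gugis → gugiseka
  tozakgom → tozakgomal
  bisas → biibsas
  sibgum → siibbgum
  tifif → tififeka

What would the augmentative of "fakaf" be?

gugis and bisas both end in -s yet inflect differently (gugiseka, biibsas), so the final letter is not what conditions the rule; the last vowel is.
"fakaf" has last vowel 'a'. The one such stem in the data (bisas → biibsas) inserts -ib- after the first vowel (as do sibgum, pimgum), so the same rule applies.
The other patterns: stems whose last vowel is 'i' add -eka; stems whose last vowel is 'e' or 'o' add -al.
So fakaf → faibkaf.

faibkaf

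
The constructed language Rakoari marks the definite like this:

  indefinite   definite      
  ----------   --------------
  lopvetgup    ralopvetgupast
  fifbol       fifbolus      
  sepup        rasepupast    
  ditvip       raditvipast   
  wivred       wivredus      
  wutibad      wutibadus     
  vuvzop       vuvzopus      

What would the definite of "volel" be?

"volel" has last vowel 'e'. The one such stem in the data (wivred → wivredus) adds -us, so the same rule applies.
The other pattern: stems whose last vowel is 'i' or 'u' add ra- … -ast around the stem.
So volel → volelus.

volelus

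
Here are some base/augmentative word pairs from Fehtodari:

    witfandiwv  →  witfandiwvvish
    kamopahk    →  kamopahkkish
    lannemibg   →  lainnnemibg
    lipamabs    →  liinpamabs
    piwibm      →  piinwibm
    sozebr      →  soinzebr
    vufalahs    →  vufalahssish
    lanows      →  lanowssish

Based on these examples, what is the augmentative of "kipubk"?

kiinpubk

lipamabs and vufalahs both end in -s yet inflect differently (liinpamabs, vufalahssish), so the final letter is not what conditions the rule; the second-to-last letter is.
"kipubk" has second-to-last letter 'b'. The stems whose second-to-last letter is 'b' (lipamabs → liinpamabs, lannemibg → lainnnemibg, sozebr → soinzebr) insert -in- after the first vowel.
The other pattern: stems whose second-to-last letter is 'h' or 'w' double the final consonant and add -ish.
So kipubk → kiinpubk.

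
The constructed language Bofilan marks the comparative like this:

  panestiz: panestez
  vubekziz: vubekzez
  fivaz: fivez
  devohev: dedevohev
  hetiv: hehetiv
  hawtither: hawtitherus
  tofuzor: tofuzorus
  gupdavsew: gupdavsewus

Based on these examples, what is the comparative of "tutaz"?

"tutaz" ends in -z. The stems ending in -z (panestiz → panestez, vubekziz → vubekzez, fivaz → fivez) change the last vowel to 'e'.
The other patterns: stems ending in -v repeat the first consonant+vowel as a prefix; stems ending in -r or -w add -us.
So tutaz → tutez.

tutez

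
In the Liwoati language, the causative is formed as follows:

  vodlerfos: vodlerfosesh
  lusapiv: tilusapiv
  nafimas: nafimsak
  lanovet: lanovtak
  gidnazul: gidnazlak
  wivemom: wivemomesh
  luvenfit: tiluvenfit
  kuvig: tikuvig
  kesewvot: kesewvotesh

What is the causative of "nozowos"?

nozowosesh

"nozowos" has last vowel 'o'. The stems whose last vowel is 'o' (vodlerfos → vodlerfosesh, wivemom → wivemomesh, kesewvot → kesewvotesh) add -esh.
So nozowos → nozowosesh.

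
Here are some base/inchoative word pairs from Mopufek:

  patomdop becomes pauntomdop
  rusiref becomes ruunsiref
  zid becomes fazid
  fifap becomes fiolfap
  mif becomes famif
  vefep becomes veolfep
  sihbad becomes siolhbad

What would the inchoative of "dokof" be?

zid and sihbad both end in -d yet inflect differently (fazid, siolhbad), so the final letter is not what conditions the rule; the number of vowels is.
"dokof" has 2 vowels. The stems with 2 vowels (fifap → fiolfap, vefep → veolfep, sihbad → siolhbad) insert -ol- after the first vowel.
The other patterns: stems with 1 vowel add the prefix fa-; stems with 3 vowels insert -un- after the first vowel.
So dokof → doolkof.

doolkof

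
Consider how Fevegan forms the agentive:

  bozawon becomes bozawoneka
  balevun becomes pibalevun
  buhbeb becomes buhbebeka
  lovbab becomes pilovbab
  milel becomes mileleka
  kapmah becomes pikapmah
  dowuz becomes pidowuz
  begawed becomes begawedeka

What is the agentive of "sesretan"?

pisesretan

balevun and bozawon both end in -n yet inflect differently (pibalevun, bozawoneka), so the final letter is not what conditions the rule; the last vowel is.
"sesretan" has last vowel 'a'. The stems whose last vowel is 'a' (kapmah → pikapmah, lovbab → pilovbab) add the prefix pi-.
The other pattern: stems whose last vowel is 'e' or 'o' add -eka.
So sesretan → pisesretan.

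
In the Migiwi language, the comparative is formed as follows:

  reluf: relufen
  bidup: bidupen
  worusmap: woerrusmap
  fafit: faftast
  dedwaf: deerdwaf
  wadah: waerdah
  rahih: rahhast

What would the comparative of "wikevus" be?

wikevusen

bidup and worusmap both end in -p yet inflect differently (bidupen, woerrusmap), so the final letter is not what conditions the rule; the last vowel is.
"wikevus" has last vowel 'u'. The stems whose last vowel is 'u' (reluf → relufen, bidup → bidupen) add -en.
The other patterns: stems whose last vowel is 'a' insert -er- after the first vowel; stems whose last vowel is 'i' delete the last vowel and add -ast.
So wikevus → wikevusen.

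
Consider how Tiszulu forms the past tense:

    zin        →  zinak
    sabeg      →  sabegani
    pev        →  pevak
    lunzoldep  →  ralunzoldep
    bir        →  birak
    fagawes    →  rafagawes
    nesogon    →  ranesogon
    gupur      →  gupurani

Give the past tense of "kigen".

kigenani

bir and gupur both end in -r yet inflect differently (birak, gupurani), so the final letter is not what conditions the rule; the number of vowels is.
"kigen" has 2 vowels. The stems with 2 vowels (gupur → gupurani, sabeg → sabegani) add -ani.
The other patterns: stems with 1 vowel add -ak; stems with 3 vowels add the prefix ra-.
So kigen → kigenani.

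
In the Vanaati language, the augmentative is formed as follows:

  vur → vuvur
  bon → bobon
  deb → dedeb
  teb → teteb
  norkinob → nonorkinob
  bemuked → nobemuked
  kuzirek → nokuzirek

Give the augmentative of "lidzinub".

nolidzinub

deb and kuzirek both have last vowel 'e' yet inflect differently (dedeb, nokuzirek), so the last vowel is not what conditions the rule; the number of vowels is.
"lidzinub" has 3 vowels. The stems with 3 vowels (kuzirek → nokuzirek, norkinob → nonorkinob, bemuked → nobemuked) add the prefix no-.
The other pattern: stems with 1 vowel repeat the first consonant+vowel as a prefix.
So lidzinub → nolidzinub.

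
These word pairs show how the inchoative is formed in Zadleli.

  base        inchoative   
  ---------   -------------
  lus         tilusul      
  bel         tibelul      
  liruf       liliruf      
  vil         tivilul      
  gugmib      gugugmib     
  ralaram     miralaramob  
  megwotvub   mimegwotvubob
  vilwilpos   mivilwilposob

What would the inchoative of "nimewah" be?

minimewahob

gugmib and megwotvub both end in -b yet inflect differently (gugugmib, mimegwotvubob), so the final letter is not what conditions the rule; the number of vowels is.
"nimewah" has 3 vowels. The stems with 3 vowels (ralaram → miralaramob, megwotvub → mimegwotvubob, vilwilpos → mivilwilposob) add mi- … -ob around the stem.
The other patterns: stems with 1 vowel add ti- … -ul around the stem; stems with 2 vowels repeat the first consonant+vowel as a prefix.
So nimewah → minimewahob.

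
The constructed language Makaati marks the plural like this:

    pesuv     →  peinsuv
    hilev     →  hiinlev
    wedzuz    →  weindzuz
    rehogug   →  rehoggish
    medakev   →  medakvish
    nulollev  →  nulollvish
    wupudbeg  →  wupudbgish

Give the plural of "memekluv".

pesuv and medakev both end in -v yet inflect differently (peinsuv, medakvish), so the final letter is not what conditions the rule; the number of vowels is.
"memekluv" has 3 vowels. The stems with 3 vowels (rehogug → rehoggish, medakev → medakvish, nulollev → nulollvish) delete the last vowel and add -ish.
The other pattern: stems with 2 vowels insert -in- after the first vowel.
So memekluv → memeklvish.

memeklvish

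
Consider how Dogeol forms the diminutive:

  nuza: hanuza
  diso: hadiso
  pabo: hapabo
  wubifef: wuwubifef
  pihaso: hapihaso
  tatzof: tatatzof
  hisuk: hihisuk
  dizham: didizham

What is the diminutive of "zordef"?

zozordef

"zordef" ends in a consonant. The stems ending in a consonant (wubifef → wuwubifef, dizham → didizham, hisuk → hihisuk) repeat the first consonant+vowel as a prefix.
The other pattern: stems ending in a vowel add the prefix ha-.
So zordef → zozordef.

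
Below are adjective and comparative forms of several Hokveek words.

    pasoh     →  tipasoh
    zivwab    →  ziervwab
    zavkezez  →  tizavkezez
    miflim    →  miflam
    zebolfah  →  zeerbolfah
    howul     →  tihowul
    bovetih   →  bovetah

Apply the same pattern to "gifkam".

zebolfah and bovetih both end in -h yet inflect differently (zeerbolfah, bovetah), so the final letter is not what conditions the rule; the last vowel is.
"gifkam" has last vowel 'a'. The stems whose last vowel is 'a' (zivwab → ziervwab, zebolfah → zeerbolfah) insert -er- after the first vowel.
The other patterns: stems whose last vowel is 'i' change the last vowel to 'a'; stems whose last vowel is 'e', 'o' or 'u' add the prefix ti-.
So gifkam → gierfkam.

gierfkam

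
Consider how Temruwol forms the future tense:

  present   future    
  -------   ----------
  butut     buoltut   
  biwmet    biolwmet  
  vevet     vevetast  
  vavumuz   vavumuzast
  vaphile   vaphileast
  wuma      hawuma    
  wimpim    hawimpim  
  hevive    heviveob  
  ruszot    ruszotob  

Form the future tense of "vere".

butut and vevet both end in -t yet inflect differently (buoltut, vevetast), so the final letter is not what conditions the rule; the first letter is.
"vere" begins with v-. The stems beginning with v- (vevet → vevetast, vavumuz → vavumuzast, vaphile → vaphileast) add -ast.
The other patterns: stems beginning with b- insert -ol- after the first vowel; stems beginning with w- add the prefix ha-; stems beginning with h- or r- add -ob.
So vere → vereast.

vereast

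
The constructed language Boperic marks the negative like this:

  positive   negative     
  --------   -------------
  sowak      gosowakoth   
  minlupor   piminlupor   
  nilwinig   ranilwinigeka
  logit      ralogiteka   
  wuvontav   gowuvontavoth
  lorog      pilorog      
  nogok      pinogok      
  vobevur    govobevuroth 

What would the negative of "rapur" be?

gorapuroth

nilwinig and lorog both end in -g yet inflect differently (ranilwinigeka, pilorog), so the final letter is not what conditions the rule; the last vowel is.
"rapur" has last vowel 'u'. The one such stem in the data (vobevur → govobevuroth) adds go- … -oth around the stem, so the same rule applies.
So rapur → gorapuroth.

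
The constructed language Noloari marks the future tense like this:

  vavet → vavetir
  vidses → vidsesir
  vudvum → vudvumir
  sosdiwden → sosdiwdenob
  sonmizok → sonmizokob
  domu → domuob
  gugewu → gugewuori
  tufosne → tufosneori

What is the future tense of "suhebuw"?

suhebuwob

"suhebuw" begins with s-. The stems beginning with s- (sosdiwden → sosdiwdenob, sonmizok → sonmizokob) add -ob.
So suhebuw → suhebuwob.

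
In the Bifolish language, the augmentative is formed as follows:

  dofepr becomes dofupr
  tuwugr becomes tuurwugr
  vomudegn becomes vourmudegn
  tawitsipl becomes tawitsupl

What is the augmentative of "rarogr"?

raurrogr

tuwugr and dofepr both end in -r yet inflect differently (tuurwugr, dofupr), so the final letter is not what conditions the rule; the second-to-last letter is.
"rarogr" has second-to-last letter 'g'. The stems whose second-to-last letter is 'g' (vomudegn → vourmudegn, tuwugr → tuurwugr) insert -ur- after the first vowel.
The other pattern: stems whose second-to-last letter is 'p' change the last vowel to 'u'.
So rarogr → raurrogr.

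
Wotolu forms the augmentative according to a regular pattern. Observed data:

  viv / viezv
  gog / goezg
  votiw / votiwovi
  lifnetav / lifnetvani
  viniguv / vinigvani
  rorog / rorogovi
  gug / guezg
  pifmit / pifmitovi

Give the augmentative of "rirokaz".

gug and rorog both end in -g yet inflect differently (guezg, rorogovi), so the final letter is not what conditions the rule; the number of vowels is.
"rirokaz" has 3 vowels. The stems with 3 vowels (viniguv → vinigvani, lifnetav → lifnetvani) delete the last vowel and add -ani.
So rirokaz → rirokzani.

rirokzani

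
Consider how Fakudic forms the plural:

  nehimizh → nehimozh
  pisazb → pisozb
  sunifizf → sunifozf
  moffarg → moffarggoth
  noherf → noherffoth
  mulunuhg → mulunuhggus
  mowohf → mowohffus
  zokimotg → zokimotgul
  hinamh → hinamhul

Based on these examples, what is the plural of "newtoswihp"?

newtoswihppus

"newtoswihp" has second-to-last letter 'h'. The stems whose second-to-last letter is 'h' (mulunuhg → mulunuhggus, mowohf → mowohffus) double the final consonant and add -us.
The other patterns: stems whose second-to-last letter is 'z' change the last vowel to 'o'; stems whose second-to-last letter is 'r' double the final consonant and add -oth; stems whose second-to-last letter is 'm' or 't' add -ul.
So newtoswihp → newtoswihppus.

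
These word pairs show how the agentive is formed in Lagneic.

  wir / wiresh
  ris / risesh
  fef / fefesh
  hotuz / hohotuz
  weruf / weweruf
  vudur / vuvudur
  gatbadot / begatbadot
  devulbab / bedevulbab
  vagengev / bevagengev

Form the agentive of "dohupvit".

fef and weruf both end in -f yet inflect differently (fefesh, weweruf), so the final letter is not what conditions the rule; the number of vowels is.
"dohupvit" has 3 vowels. The stems with 3 vowels (gatbadot → begatbadot, devulbab → bedevulbab, vagengev → bevagengev) add the prefix be-.
So dohupvit → bedohupvit.

bedohupvit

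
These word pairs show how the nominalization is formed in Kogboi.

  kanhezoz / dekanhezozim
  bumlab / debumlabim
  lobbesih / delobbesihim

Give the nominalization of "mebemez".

Every pair shown (kanhezoz → dekanhezozim, bumlab → debumlabim, lobbesih → delobbesihim) follows the same rule: add de- … -im around the stem.
So mebemez → demebemezim.

demebemezim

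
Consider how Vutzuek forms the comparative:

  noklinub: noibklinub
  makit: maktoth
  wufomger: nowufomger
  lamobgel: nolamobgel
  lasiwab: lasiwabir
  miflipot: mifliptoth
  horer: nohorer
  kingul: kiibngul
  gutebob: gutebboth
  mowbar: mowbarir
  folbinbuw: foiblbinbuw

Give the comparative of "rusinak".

rusinakir

horer and mowbar both end in -r yet inflect differently (nohorer, mowbarir), so the final letter is not what conditions the rule; the last vowel is.
"rusinak" has last vowel 'a'. The stems whose last vowel is 'a' (mowbar → mowbarir, lasiwab → lasiwabir) add -ir.
The other patterns: stems whose last vowel is 'e' add the prefix no-; stems whose last vowel is 'i' or 'o' delete the last vowel and add -oth; stems whose last vowel is 'u' insert -ib- after the first vowel.
So rusinak → rusinakir.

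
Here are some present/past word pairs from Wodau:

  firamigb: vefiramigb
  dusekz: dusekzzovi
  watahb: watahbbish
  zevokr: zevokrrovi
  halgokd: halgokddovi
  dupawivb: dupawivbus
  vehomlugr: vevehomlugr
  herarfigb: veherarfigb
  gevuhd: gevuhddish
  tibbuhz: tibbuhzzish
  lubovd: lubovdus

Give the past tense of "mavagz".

vemavagz

firamigb and dupawivb both end in -b yet inflect differently (vefiramigb, dupawivbus), so the final letter is not what conditions the rule; the second-to-last letter is.
"mavagz" has second-to-last letter 'g'. The stems whose second-to-last letter is 'g' (firamigb → vefiramigb, herarfigb → veherarfigb, vehomlugr → vevehomlugr) add the prefix ve-.
So mavagz → vemavagz.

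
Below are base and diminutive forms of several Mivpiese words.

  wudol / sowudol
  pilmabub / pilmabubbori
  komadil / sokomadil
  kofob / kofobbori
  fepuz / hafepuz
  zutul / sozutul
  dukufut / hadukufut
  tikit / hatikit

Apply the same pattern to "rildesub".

wudol and kofob both have last vowel 'o' yet inflect differently (sowudol, kofobbori), so the last vowel is not what conditions the rule; the final letter is.
"rildesub" ends in -b. The stems ending in -b (kofob → kofobbori, pilmabub → pilmabubbori) double the final consonant and add -ori.
So rildesub → rildesubbori.

rildesubbori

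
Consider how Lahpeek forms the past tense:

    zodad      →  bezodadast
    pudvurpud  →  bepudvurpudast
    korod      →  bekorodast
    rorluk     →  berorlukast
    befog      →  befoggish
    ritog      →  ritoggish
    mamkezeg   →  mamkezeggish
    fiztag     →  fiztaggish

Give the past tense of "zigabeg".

zigabeggish

"zigabeg" ends in -g. The stems ending in -g (fiztag → fiztaggish, mamkezeg → mamkezeggish, ritog → ritoggish) double the final consonant and add -ish.
So zigabeg → zigabeggish.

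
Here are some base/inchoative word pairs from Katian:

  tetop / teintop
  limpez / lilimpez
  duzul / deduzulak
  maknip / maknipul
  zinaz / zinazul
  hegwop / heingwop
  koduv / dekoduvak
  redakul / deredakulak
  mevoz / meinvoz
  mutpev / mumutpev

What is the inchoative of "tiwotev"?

mevoz and limpez both end in -z yet inflect differently (meinvoz, lilimpez), so the final letter is not what conditions the rule; the last vowel is.
"tiwotev" has last vowel 'e'. The stems whose last vowel is 'e' (limpez → lilimpez, mutpev → mumutpev) repeat the first consonant+vowel as a prefix.
So tiwotev → titiwotev.

titiwotev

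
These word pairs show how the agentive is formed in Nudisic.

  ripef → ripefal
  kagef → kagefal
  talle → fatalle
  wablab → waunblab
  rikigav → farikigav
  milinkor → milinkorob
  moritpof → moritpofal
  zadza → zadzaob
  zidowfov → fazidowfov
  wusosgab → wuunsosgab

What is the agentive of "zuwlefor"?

wablab and rikigav both have last vowel 'a' yet inflect differently (waunblab, farikigav), so the last vowel is not what conditions the rule; the final letter is.
"zuwlefor" ends in -r. The one such stem in the data (milinkor → milinkorob) adds -ob, so the same rule applies.
The other patterns: stems ending in -b insert -un- after the first vowel; stems ending in -f add -al; stems ending in -e or -v add the prefix fa-.
So zuwlefor → zuwleforob.

zuwleforob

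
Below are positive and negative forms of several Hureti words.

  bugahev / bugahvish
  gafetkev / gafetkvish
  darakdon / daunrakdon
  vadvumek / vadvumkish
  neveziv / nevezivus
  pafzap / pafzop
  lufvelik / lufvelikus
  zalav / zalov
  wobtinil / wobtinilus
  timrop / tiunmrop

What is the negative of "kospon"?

kounspon

"kospon" has last vowel 'o'. The stems whose last vowel is 'o' (timrop → tiunmrop, darakdon → daunrakdon) insert -un- after the first vowel.
So kospon → kounspon.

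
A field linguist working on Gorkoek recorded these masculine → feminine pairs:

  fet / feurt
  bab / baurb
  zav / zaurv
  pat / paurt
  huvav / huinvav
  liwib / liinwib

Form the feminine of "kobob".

koinbob

"kobob" has 2 vowels. The stems with 2 vowels (huvav → huinvav, liwib → liinwib) insert -in- after the first vowel.
So kobob → koinbob.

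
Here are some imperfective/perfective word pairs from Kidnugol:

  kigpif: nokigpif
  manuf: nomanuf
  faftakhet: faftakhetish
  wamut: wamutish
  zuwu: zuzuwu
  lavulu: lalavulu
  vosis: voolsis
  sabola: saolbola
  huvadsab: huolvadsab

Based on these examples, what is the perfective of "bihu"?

bibihu

manuf and wamut both have last vowel 'u' yet inflect differently (nomanuf, wamutish), so the last vowel is not what conditions the rule; the final letter is.
"bihu" ends in -u. The stems ending in -u (zuwu → zuzuwu, lavulu → lalavulu) repeat the first consonant+vowel as a prefix.
So bihu → bibihu.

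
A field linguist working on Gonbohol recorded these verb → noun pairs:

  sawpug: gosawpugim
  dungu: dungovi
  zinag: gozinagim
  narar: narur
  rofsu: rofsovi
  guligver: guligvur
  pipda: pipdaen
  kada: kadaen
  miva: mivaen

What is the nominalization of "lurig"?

"lurig" ends in -g. The stems ending in -g (sawpug → gosawpugim, zinag → gozinagim) add go- … -im around the stem.
The other patterns: stems ending in -a add -en; stems ending in -u drop the final letter and add -ovi; stems ending in -r change the last vowel to 'u'.
So lurig → golurigim.

golurigim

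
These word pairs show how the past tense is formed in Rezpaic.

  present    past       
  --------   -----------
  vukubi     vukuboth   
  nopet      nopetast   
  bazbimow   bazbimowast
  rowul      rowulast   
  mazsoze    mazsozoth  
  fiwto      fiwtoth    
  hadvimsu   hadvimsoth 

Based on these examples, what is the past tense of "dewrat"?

dewratast

bazbimow and fiwto both have last vowel 'o' yet inflect differently (bazbimowast, fiwtoth), so the last vowel is not what conditions the rule; whether the stem ends in a vowel or a consonant is.
"dewrat" ends in a consonant. The stems ending in a consonant (nopet → nopetast, bazbimow → bazbimowast, rowul → rowulast) add -ast.
So dewrat → dewratast.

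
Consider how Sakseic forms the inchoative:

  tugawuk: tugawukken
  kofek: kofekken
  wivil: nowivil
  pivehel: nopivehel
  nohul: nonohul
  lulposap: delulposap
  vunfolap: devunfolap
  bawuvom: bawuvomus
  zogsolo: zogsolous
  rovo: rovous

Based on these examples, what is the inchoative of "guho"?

guhous

kofek and pivehel both have last vowel 'e' yet inflect differently (kofekken, nopivehel), so the last vowel is not what conditions the rule; the final letter is.
"guho" ends in -o. The stems ending in -o (zogsolo → zogsolous, rovo → rovous) add -us.
The other patterns: stems ending in -k double the final consonant and add -en; stems ending in -l add the prefix no-; stems ending in -p add the prefix de-.
So guho → guhous.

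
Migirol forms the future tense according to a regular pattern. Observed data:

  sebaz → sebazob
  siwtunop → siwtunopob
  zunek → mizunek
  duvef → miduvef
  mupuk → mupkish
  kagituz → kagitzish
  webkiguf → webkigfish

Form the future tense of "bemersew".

zunek and mupuk both end in -k yet inflect differently (mizunek, mupkish), so the final letter is not what conditions the rule; the last vowel is.
"bemersew" has last vowel 'e'. The stems whose last vowel is 'e' (zunek → mizunek, duvef → miduvef) add the prefix mi-.
The other patterns: stems whose last vowel is 'a' or 'o' add -ob; stems whose last vowel is 'u' delete the last vowel and add -ish.
So bemersew → mibemersew.

mibemersew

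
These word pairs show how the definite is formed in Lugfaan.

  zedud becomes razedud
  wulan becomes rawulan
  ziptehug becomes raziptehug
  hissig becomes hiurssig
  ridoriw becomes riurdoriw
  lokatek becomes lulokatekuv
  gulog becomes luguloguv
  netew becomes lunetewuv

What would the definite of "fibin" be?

fiurbin

ziptehug and hissig both end in -g yet inflect differently (raziptehug, hiurssig), so the final letter is not what conditions the rule; the last vowel is.
"fibin" has last vowel 'i'. The stems whose last vowel is 'i' (hissig → hiurssig, ridoriw → riurdoriw) insert -ur- after the first vowel.
The other patterns: stems whose last vowel is 'a' or 'u' add the prefix ra-; stems whose last vowel is 'e' or 'o' add lu- … -uv around the stem.
So fibin → fiurbin.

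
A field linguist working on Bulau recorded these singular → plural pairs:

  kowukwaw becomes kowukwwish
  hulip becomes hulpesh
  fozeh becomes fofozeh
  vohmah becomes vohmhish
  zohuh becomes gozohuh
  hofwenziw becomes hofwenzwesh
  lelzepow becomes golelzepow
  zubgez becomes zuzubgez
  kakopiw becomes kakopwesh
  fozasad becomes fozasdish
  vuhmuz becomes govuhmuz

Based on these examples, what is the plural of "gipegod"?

gogipegod

fozeh and zohuh both end in -h yet inflect differently (fofozeh, gozohuh), so the final letter is not what conditions the rule; the last vowel is.
"gipegod" has last vowel 'o'. The one such stem in the data (lelzepow → golelzepow) adds the prefix go-, so the same rule applies.
So gipegod → gogipegod.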